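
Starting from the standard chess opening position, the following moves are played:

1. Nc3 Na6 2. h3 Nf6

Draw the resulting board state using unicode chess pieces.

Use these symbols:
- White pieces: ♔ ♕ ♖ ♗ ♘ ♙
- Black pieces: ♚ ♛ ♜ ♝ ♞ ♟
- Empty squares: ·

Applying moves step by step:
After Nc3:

♜ ♞ ♝ ♛ ♚ ♝ ♞ ♜
♟ ♟ ♟ ♟ ♟ ♟ ♟ ♟
· · · · · · · ·
· · · · · · · ·
· · · · · · · ·
· · ♘ · · · · ·
♙ ♙ ♙ ♙ ♙ ♙ ♙ ♙
♖ · ♗ ♕ ♔ ♗ ♘ ♖


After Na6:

♜ · ♝ ♛ ♚ ♝ ♞ ♜
♟ ♟ ♟ ♟ ♟ ♟ ♟ ♟
♞ · · · · · · ·
· · · · · · · ·
· · · · · · · ·
· · ♘ · · · · ·
♙ ♙ ♙ ♙ ♙ ♙ ♙ ♙
♖ · ♗ ♕ ♔ ♗ ♘ ♖


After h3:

♜ · ♝ ♛ ♚ ♝ ♞ ♜
♟ ♟ ♟ ♟ ♟ ♟ ♟ ♟
♞ · · · · · · ·
· · · · · · · ·
· · · · · · · ·
· · ♘ · · · · ♙
♙ ♙ ♙ ♙ ♙ ♙ ♙ ·
♖ · ♗ ♕ ♔ ♗ ♘ ♖


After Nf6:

♜ · ♝ ♛ ♚ ♝ · ♜
♟ ♟ ♟ ♟ ♟ ♟ ♟ ♟
♞ · · · · ♞ · ·
· · · · · · · ·
· · · · · · · ·
· · ♘ · · · · ♙
♙ ♙ ♙ ♙ ♙ ♙ ♙ ·
♖ · ♗ ♕ ♔ ♗ ♘ ♖



  a b c d e f g h
  ─────────────────
8│♜ · ♝ ♛ ♚ ♝ · ♜│8
7│♟ ♟ ♟ ♟ ♟ ♟ ♟ ♟│7
6│♞ · · · · ♞ · ·│6
5│· · · · · · · ·│5
4│· · · · · · · ·│4
3│· · ♘ · · · · ♙│3
2│♙ ♙ ♙ ♙ ♙ ♙ ♙ ·│2
1│♖ · ♗ ♕ ♔ ♗ ♘ ♖│1
  ─────────────────
  a b c d e f g h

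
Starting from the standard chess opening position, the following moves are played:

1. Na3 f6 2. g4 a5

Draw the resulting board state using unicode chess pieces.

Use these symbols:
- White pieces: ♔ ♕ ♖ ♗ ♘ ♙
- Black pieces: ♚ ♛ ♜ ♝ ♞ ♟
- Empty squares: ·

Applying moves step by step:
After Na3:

♜ ♞ ♝ ♛ ♚ ♝ ♞ ♜
♟ ♟ ♟ ♟ ♟ ♟ ♟ ♟
· · · · · · · ·
· · · · · · · ·
· · · · · · · ·
♘ · · · · · · ·
♙ ♙ ♙ ♙ ♙ ♙ ♙ ♙
♖ · ♗ ♕ ♔ ♗ ♘ ♖


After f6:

♜ ♞ ♝ ♛ ♚ ♝ ♞ ♜
♟ ♟ ♟ ♟ ♟ · ♟ ♟
· · · · · ♟ · ·
· · · · · · · ·
· · · · · · · ·
♘ · · · · · · ·
♙ ♙ ♙ ♙ ♙ ♙ ♙ ♙
♖ · ♗ ♕ ♔ ♗ ♘ ♖


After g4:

♜ ♞ ♝ ♛ ♚ ♝ ♞ ♜
♟ ♟ ♟ ♟ ♟ · ♟ ♟
· · · · · ♟ · ·
· · · · · · · ·
· · · · · · ♙ ·
♘ · · · · · · ·
♙ ♙ ♙ ♙ ♙ ♙ · ♙
♖ · ♗ ♕ ♔ ♗ ♘ ♖


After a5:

♜ ♞ ♝ ♛ ♚ ♝ ♞ ♜
· ♟ ♟ ♟ ♟ · ♟ ♟
· · · · · ♟ · ·
♟ · · · · · · ·
· · · · · · ♙ ·
♘ · · · · · · ·
♙ ♙ ♙ ♙ ♙ ♙ · ♙
♖ · ♗ ♕ ♔ ♗ ♘ ♖



  a b c d e f g h
  ─────────────────
8│♜ ♞ ♝ ♛ ♚ ♝ ♞ ♜│8
7│· ♟ ♟ ♟ ♟ · ♟ ♟│7
6│· · · · · ♟ · ·│6
5│♟ · · · · · · ·│5
4│· · · · · · ♙ ·│4
3│♘ · · · · · · ·│3
2│♙ ♙ ♙ ♙ ♙ ♙ · ♙│2
1│♖ · ♗ ♕ ♔ ♗ ♘ ♖│1
  ─────────────────
  a b c d e f g h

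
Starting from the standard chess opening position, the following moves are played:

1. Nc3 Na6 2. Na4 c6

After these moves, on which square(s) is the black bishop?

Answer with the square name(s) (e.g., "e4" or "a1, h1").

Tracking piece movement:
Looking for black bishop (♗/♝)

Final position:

  a b c d e f g h
  ─────────────────
8│♜ · ♝ ♛ ♚ ♝ ♞ ♜│8
7│♟ ♟ · ♟ ♟ ♟ ♟ ♟│7
6│♞ · ♟ · · · · ·│6
5│· · · · · · · ·│5
4│♘ · · · · · · ·│4
3│· · · · · · · ·│3
2│♙ ♙ ♙ ♙ ♙ ♙ ♙ ♙│2
1│♖ · ♗ ♕ ♔ ♗ ♘ ♖│1
  ─────────────────
  a b c d e f g h


c8, f8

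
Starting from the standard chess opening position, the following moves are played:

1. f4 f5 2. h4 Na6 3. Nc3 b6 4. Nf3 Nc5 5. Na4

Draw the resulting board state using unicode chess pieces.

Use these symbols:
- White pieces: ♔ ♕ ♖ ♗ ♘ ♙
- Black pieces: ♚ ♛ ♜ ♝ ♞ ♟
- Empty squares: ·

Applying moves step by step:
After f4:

♜ ♞ ♝ ♛ ♚ ♝ ♞ ♜
♟ ♟ ♟ ♟ ♟ ♟ ♟ ♟
· · · · · · · ·
· · · · · · · ·
· · · · · ♙ · ·
· · · · · · · ·
♙ ♙ ♙ ♙ ♙ · ♙ ♙
♖ ♘ ♗ ♕ ♔ ♗ ♘ ♖


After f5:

♜ ♞ ♝ ♛ ♚ ♝ ♞ ♜
♟ ♟ ♟ ♟ ♟ · ♟ ♟
· · · · · · · ·
· · · · · ♟ · ·
· · · · · ♙ · ·
· · · · · · · ·
♙ ♙ ♙ ♙ ♙ · ♙ ♙
♖ ♘ ♗ ♕ ♔ ♗ ♘ ♖


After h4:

♜ ♞ ♝ ♛ ♚ ♝ ♞ ♜
♟ ♟ ♟ ♟ ♟ · ♟ ♟
· · · · · · · ·
· · · · · ♟ · ·
· · · · · ♙ · ♙
· · · · · · · ·
♙ ♙ ♙ ♙ ♙ · ♙ ·
♖ ♘ ♗ ♕ ♔ ♗ ♘ ♖


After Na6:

♜ · ♝ ♛ ♚ ♝ ♞ ♜
♟ ♟ ♟ ♟ ♟ · ♟ ♟
♞ · · · · · · ·
· · · · · ♟ · ·
· · · · · ♙ · ♙
· · · · · · · ·
♙ ♙ ♙ ♙ ♙ · ♙ ·
♖ ♘ ♗ ♕ ♔ ♗ ♘ ♖


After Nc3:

♜ · ♝ ♛ ♚ ♝ ♞ ♜
♟ ♟ ♟ ♟ ♟ · ♟ ♟
♞ · · · · · · ·
· · · · · ♟ · ·
· · · · · ♙ · ♙
· · ♘ · · · · ·
♙ ♙ ♙ ♙ ♙ · ♙ ·
♖ · ♗ ♕ ♔ ♗ ♘ ♖


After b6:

♜ · ♝ ♛ ♚ ♝ ♞ ♜
♟ · ♟ ♟ ♟ · ♟ ♟
♞ ♟ · · · · · ·
· · · · · ♟ · ·
· · · · · ♙ · ♙
· · ♘ · · · · ·
♙ ♙ ♙ ♙ ♙ · ♙ ·
♖ · ♗ ♕ ♔ ♗ ♘ ♖


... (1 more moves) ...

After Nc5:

♜ · ♝ ♛ ♚ ♝ ♞ ♜
♟ · ♟ ♟ ♟ · ♟ ♟
· ♟ · · · · · ·
· · ♞ · · ♟ · ·
· · · · · ♙ · ♙
· · ♘ · · ♘ · ·
♙ ♙ ♙ ♙ ♙ · ♙ ·
♖ · ♗ ♕ ♔ ♗ · ♖


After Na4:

♜ · ♝ ♛ ♚ ♝ ♞ ♜
♟ · ♟ ♟ ♟ · ♟ ♟
· ♟ · · · · · ·
· · ♞ · · ♟ · ·
♘ · · · · ♙ · ♙
· · · · · ♘ · ·
♙ ♙ ♙ ♙ ♙ · ♙ ·
♖ · ♗ ♕ ♔ ♗ · ♖



  a b c d e f g h
  ─────────────────
8│♜ · ♝ ♛ ♚ ♝ ♞ ♜│8
7│♟ · ♟ ♟ ♟ · ♟ ♟│7
6│· ♟ · · · · · ·│6
5│· · ♞ · · ♟ · ·│5
4│♘ · · · · ♙ · ♙│4
3│· · · · · ♘ · ·│3
2│♙ ♙ ♙ ♙ ♙ · ♙ ·│2
1│♖ · ♗ ♕ ♔ ♗ · ♖│1
  ─────────────────
  a b c d e f g h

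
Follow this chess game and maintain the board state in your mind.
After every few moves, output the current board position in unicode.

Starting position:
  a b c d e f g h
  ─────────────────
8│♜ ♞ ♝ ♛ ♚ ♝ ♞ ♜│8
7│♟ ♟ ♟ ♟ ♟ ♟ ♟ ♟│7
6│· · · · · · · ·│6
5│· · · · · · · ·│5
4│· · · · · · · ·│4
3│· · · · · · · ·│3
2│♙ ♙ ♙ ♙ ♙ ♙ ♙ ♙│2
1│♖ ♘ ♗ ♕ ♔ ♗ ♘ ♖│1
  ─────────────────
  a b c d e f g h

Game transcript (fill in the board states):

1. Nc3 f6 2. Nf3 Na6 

  a b c d e f g h
  ─────────────────
8│♜ · ♝ ♛ ♚ ♝ ♞ ♜│8
7│♟ ♟ ♟ ♟ ♟ · ♟ ♟│7
6│♞ · · · · ♟ · ·│6
5│· · · · · · · ·│5
4│· · · · · · · ·│4
3│· · ♘ · · ♘ · ·│3
2│♙ ♙ ♙ ♙ ♙ ♙ ♙ ♙│2
1│♖ · ♗ ♕ ♔ ♗ · ♖│1
  ─────────────────
  a b c d e f g h

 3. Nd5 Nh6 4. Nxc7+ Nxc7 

  a b c d e f g h
  ─────────────────
8│♜ · ♝ ♛ ♚ ♝ · ♜│8
7│♟ ♟ ♞ ♟ ♟ · ♟ ♟│7
6│· · · · · ♟ · ♞│6
5│· · · · · · · ·│5
4│· · · · · · · ·│4
3│· · · · · ♘ · ·│3
2│♙ ♙ ♙ ♙ ♙ ♙ ♙ ♙│2
1│♖ · ♗ ♕ ♔ ♗ · ♖│1
  ─────────────────
  a b c d e f g h

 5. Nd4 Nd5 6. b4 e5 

  a b c d e f g h
  ─────────────────
8│♜ · ♝ ♛ ♚ ♝ · ♜│8
7│♟ ♟ · ♟ · · ♟ ♟│7
6│· · · · · ♟ · ♞│6
5│· · · ♞ ♟ · · ·│5
4│· ♙ · ♘ · · · ·│4
3│· · · · · · · ·│3
2│♙ · ♙ ♙ ♙ ♙ ♙ ♙│2
1│♖ · ♗ ♕ ♔ ♗ · ♖│1
  ─────────────────
  a b c d e f g h

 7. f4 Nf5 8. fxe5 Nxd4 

  a b c d e f g h
  ─────────────────
8│♜ · ♝ ♛ ♚ ♝ · ♜│8
7│♟ ♟ · ♟ · · ♟ ♟│7
6│· · · · · ♟ · ·│6
5│· · · ♞ ♙ · · ·│5
4│· ♙ · ♞ · · · ·│4
3│· · · · · · · ·│3
2│♙ · ♙ ♙ ♙ · ♙ ♙│2
1│♖ · ♗ ♕ ♔ ♗ · ♖│1
  ─────────────────
  a b c d e f g h

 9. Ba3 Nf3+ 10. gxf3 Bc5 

  a b c d e f g h
  ─────────────────
8│♜ · ♝ ♛ ♚ · · ♜│8
7│♟ ♟ · ♟ · · ♟ ♟│7
6│· · · · · ♟ · ·│6
5│· · ♝ ♞ ♙ · · ·│5
4│· ♙ · · · · · ·│4
3│♗ · · · · ♙ · ·│3
2│♙ · ♙ ♙ ♙ · · ♙│2
1│♖ · · ♕ ♔ ♗ · ♖│1
  ─────────────────
  a b c d e f g h



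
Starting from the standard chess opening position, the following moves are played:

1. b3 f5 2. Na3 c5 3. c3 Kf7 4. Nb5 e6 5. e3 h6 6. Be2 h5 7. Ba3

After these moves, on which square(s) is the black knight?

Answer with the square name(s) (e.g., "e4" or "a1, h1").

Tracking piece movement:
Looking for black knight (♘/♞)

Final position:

  a b c d e f g h
  ─────────────────
8│♜ ♞ ♝ ♛ · ♝ ♞ ♜│8
7│♟ ♟ · ♟ · ♚ ♟ ·│7
6│· · · · ♟ · · ·│6
5│· ♘ ♟ · · ♟ · ♟│5
4│· · · · · · · ·│4
3│♗ ♙ ♙ · ♙ · · ·│3
2│♙ · · ♙ ♗ ♙ ♙ ♙│2
1│♖ · · ♕ ♔ · ♘ ♖│1
  ─────────────────
  a b c d e f g h


b8, g8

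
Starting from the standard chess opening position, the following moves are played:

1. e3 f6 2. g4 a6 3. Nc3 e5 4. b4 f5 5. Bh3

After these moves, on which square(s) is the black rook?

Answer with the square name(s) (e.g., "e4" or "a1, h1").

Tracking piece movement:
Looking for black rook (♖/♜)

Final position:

  a b c d e f g h
  ─────────────────
8│♜ ♞ ♝ ♛ ♚ ♝ ♞ ♜│8
7│· ♟ ♟ ♟ · · ♟ ♟│7
6│♟ · · · · · · ·│6
5│· · · · ♟ ♟ · ·│5
4│· ♙ · · · · ♙ ·│4
3│· · ♘ · ♙ · · ♗│3
2│♙ · ♙ ♙ · ♙ · ♙│2
1│♖ · ♗ ♕ ♔ · ♘ ♖│1
  ─────────────────
  a b c d e f g h


a8, h8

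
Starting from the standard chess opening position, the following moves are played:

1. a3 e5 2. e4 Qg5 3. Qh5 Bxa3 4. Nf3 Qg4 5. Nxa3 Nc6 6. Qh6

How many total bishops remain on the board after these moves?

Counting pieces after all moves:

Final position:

  a b c d e f g h
  ─────────────────
8│♜ · ♝ · ♚ · ♞ ♜│8
7│♟ ♟ ♟ ♟ · ♟ ♟ ♟│7
6│· · ♞ · · · · ♕│6
5│· · · · ♟ · · ·│5
4│· · · · ♙ · ♛ ·│4
3│♘ · · · · ♘ · ·│3
2│· ♙ ♙ ♙ · ♙ ♙ ♙│2
1│♖ · ♗ · ♔ ♗ · ♖│1
  ─────────────────
  a b c d e f g h


3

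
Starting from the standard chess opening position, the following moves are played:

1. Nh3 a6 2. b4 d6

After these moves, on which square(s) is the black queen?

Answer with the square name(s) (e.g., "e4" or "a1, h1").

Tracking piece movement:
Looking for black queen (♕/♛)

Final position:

  a b c d e f g h
  ─────────────────
8│♜ ♞ ♝ ♛ ♚ ♝ ♞ ♜│8
7│· ♟ ♟ · ♟ ♟ ♟ ♟│7
6│♟ · · ♟ · · · ·│6
5│· · · · · · · ·│5
4│· ♙ · · · · · ·│4
3│· · · · · · · ♘│3
2│♙ · ♙ ♙ ♙ ♙ ♙ ♙│2
1│♖ ♘ ♗ ♕ ♔ ♗ · ♖│1
  ─────────────────
  a b c d e f g h


d8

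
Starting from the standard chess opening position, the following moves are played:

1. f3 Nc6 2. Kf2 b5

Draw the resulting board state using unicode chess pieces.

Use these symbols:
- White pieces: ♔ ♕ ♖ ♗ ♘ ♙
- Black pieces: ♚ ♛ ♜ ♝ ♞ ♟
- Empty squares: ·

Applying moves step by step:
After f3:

♜ ♞ ♝ ♛ ♚ ♝ ♞ ♜
♟ ♟ ♟ ♟ ♟ ♟ ♟ ♟
· · · · · · · ·
· · · · · · · ·
· · · · · · · ·
· · · · · ♙ · ·
♙ ♙ ♙ ♙ ♙ · ♙ ♙
♖ ♘ ♗ ♕ ♔ ♗ ♘ ♖


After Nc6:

♜ · ♝ ♛ ♚ ♝ ♞ ♜
♟ ♟ ♟ ♟ ♟ ♟ ♟ ♟
· · ♞ · · · · ·
· · · · · · · ·
· · · · · · · ·
· · · · · ♙ · ·
♙ ♙ ♙ ♙ ♙ · ♙ ♙
♖ ♘ ♗ ♕ ♔ ♗ ♘ ♖


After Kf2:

♜ · ♝ ♛ ♚ ♝ ♞ ♜
♟ ♟ ♟ ♟ ♟ ♟ ♟ ♟
· · ♞ · · · · ·
· · · · · · · ·
· · · · · · · ·
· · · · · ♙ · ·
♙ ♙ ♙ ♙ ♙ ♔ ♙ ♙
♖ ♘ ♗ ♕ · ♗ ♘ ♖


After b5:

♜ · ♝ ♛ ♚ ♝ ♞ ♜
♟ · ♟ ♟ ♟ ♟ ♟ ♟
· · ♞ · · · · ·
· ♟ · · · · · ·
· · · · · · · ·
· · · · · ♙ · ·
♙ ♙ ♙ ♙ ♙ ♔ ♙ ♙
♖ ♘ ♗ ♕ · ♗ ♘ ♖



  a b c d e f g h
  ─────────────────
8│♜ · ♝ ♛ ♚ ♝ ♞ ♜│8
7│♟ · ♟ ♟ ♟ ♟ ♟ ♟│7
6│· · ♞ · · · · ·│6
5│· ♟ · · · · · ·│5
4│· · · · · · · ·│4
3│· · · · · ♙ · ·│3
2│♙ ♙ ♙ ♙ ♙ ♔ ♙ ♙│2
1│♖ ♘ ♗ ♕ · ♗ ♘ ♖│1
  ─────────────────
  a b c d e f g h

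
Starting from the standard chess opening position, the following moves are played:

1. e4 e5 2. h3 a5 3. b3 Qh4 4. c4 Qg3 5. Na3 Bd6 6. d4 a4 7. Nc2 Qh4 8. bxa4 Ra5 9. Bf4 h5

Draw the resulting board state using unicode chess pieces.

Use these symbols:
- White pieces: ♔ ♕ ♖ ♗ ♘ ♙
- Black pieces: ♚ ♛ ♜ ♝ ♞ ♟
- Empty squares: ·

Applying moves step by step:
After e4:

♜ ♞ ♝ ♛ ♚ ♝ ♞ ♜
♟ ♟ ♟ ♟ ♟ ♟ ♟ ♟
· · · · · · · ·
· · · · · · · ·
· · · · ♙ · · ·
· · · · · · · ·
♙ ♙ ♙ ♙ · ♙ ♙ ♙
♖ ♘ ♗ ♕ ♔ ♗ ♘ ♖


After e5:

♜ ♞ ♝ ♛ ♚ ♝ ♞ ♜
♟ ♟ ♟ ♟ · ♟ ♟ ♟
· · · · · · · ·
· · · · ♟ · · ·
· · · · ♙ · · ·
· · · · · · · ·
♙ ♙ ♙ ♙ · ♙ ♙ ♙
♖ ♘ ♗ ♕ ♔ ♗ ♘ ♖


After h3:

♜ ♞ ♝ ♛ ♚ ♝ ♞ ♜
♟ ♟ ♟ ♟ · ♟ ♟ ♟
· · · · · · · ·
· · · · ♟ · · ·
· · · · ♙ · · ·
· · · · · · · ♙
♙ ♙ ♙ ♙ · ♙ ♙ ·
♖ ♘ ♗ ♕ ♔ ♗ ♘ ♖


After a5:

♜ ♞ ♝ ♛ ♚ ♝ ♞ ♜
· ♟ ♟ ♟ · ♟ ♟ ♟
· · · · · · · ·
♟ · · · ♟ · · ·
· · · · ♙ · · ·
· · · · · · · ♙
♙ ♙ ♙ ♙ · ♙ ♙ ·
♖ ♘ ♗ ♕ ♔ ♗ ♘ ♖


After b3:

♜ ♞ ♝ ♛ ♚ ♝ ♞ ♜
· ♟ ♟ ♟ · ♟ ♟ ♟
· · · · · · · ·
♟ · · · ♟ · · ·
· · · · ♙ · · ·
· ♙ · · · · · ♙
♙ · ♙ ♙ · ♙ ♙ ·
♖ ♘ ♗ ♕ ♔ ♗ ♘ ♖


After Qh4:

♜ ♞ ♝ · ♚ ♝ ♞ ♜
· ♟ ♟ ♟ · ♟ ♟ ♟
· · · · · · · ·
♟ · · · ♟ · · ·
· · · · ♙ · · ♛
· ♙ · · · · · ♙
♙ · ♙ ♙ · ♙ ♙ ·
♖ ♘ ♗ ♕ ♔ ♗ ♘ ♖


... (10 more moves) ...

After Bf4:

· ♞ ♝ · ♚ · ♞ ♜
· ♟ ♟ ♟ · ♟ ♟ ♟
· · · ♝ · · · ·
♜ · · · ♟ · · ·
♙ · ♙ ♙ ♙ ♗ · ♛
· · · · · · · ♙
♙ · ♘ · · ♙ ♙ ·
♖ · · ♕ ♔ ♗ ♘ ♖


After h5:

· ♞ ♝ · ♚ · ♞ ♜
· ♟ ♟ ♟ · ♟ ♟ ·
· · · ♝ · · · ·
♜ · · · ♟ · · ♟
♙ · ♙ ♙ ♙ ♗ · ♛
· · · · · · · ♙
♙ · ♘ · · ♙ ♙ ·
♖ · · ♕ ♔ ♗ ♘ ♖



  a b c d e f g h
  ─────────────────
8│· ♞ ♝ · ♚ · ♞ ♜│8
7│· ♟ ♟ ♟ · ♟ ♟ ·│7
6│· · · ♝ · · · ·│6
5│♜ · · · ♟ · · ♟│5
4│♙ · ♙ ♙ ♙ ♗ · ♛│4
3│· · · · · · · ♙│3
2│♙ · ♘ · · ♙ ♙ ·│2
1│♖ · · ♕ ♔ ♗ ♘ ♖│1
  ─────────────────
  a b c d e f g h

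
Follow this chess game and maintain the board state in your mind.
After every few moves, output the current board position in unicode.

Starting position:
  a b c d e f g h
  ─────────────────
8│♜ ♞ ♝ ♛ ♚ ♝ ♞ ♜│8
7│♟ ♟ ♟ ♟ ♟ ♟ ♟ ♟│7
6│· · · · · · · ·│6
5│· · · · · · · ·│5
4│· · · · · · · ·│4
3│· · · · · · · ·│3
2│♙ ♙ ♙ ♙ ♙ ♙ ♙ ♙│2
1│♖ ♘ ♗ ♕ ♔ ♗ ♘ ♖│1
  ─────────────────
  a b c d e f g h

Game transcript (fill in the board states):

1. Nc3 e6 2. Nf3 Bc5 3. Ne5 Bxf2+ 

  a b c d e f g h
  ─────────────────
8│♜ ♞ ♝ ♛ ♚ · ♞ ♜│8
7│♟ ♟ ♟ ♟ · ♟ ♟ ♟│7
6│· · · · ♟ · · ·│6
5│· · · · ♘ · · ·│5
4│· · · · · · · ·│4
3│· · ♘ · · · · ·│3
2│♙ ♙ ♙ ♙ ♙ ♝ ♙ ♙│2
1│♖ · ♗ ♕ ♔ ♗ · ♖│1
  ─────────────────
  a b c d e f g h

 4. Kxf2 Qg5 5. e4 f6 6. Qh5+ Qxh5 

  a b c d e f g h
  ─────────────────
8│♜ ♞ ♝ · ♚ · ♞ ♜│8
7│♟ ♟ ♟ ♟ · · ♟ ♟│7
6│· · · · ♟ ♟ · ·│6
5│· · · · ♘ · · ♛│5
4│· · · · ♙ · · ·│4
3│· · ♘ · · · · ·│3
2│♙ ♙ ♙ ♙ · ♔ ♙ ♙│2
1│♖ · ♗ · · ♗ · ♖│1
  ─────────────────
  a b c d e f g h

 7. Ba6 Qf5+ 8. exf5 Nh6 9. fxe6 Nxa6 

  a b c d e f g h
  ─────────────────
8│♜ · ♝ · ♚ · · ♜│8
7│♟ ♟ ♟ ♟ · · ♟ ♟│7
6│♞ · · · ♙ ♟ · ♞│6
5│· · · · ♘ · · ·│5
4│· · · · · · · ·│4
3│· · ♘ · · · · ·│3
2│♙ ♙ ♙ ♙ · ♔ ♙ ♙│2
1│♖ · ♗ · · · · ♖│1
  ─────────────────
  a b c d e f g h

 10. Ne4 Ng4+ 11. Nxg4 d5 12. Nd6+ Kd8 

  a b c d e f g h
  ─────────────────
8│♜ · ♝ ♚ · · · ♜│8
7│♟ ♟ ♟ · · · ♟ ♟│7
6│♞ · · ♘ ♙ ♟ · ·│6
5│· · · ♟ · · · ·│5
4│· · · · · · ♘ ·│4
3│· · · · · · · ·│3
2│♙ ♙ ♙ ♙ · ♔ ♙ ♙│2
1│♖ · ♗ · · · · ♖│1
  ─────────────────
  a b c d e f g h

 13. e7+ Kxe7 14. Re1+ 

  a b c d e f g h
  ─────────────────
8│♜ · ♝ · · · · ♜│8
7│♟ ♟ ♟ · ♚ · ♟ ♟│7
6│♞ · · ♘ · ♟ · ·│6
5│· · · ♟ · · · ·│5
4│· · · · · · ♘ ·│4
3│· · · · · · · ·│3
2│♙ ♙ ♙ ♙ · ♔ ♙ ♙│2
1│♖ · ♗ · ♖ · · ·│1
  ─────────────────
  a b c d e f g h


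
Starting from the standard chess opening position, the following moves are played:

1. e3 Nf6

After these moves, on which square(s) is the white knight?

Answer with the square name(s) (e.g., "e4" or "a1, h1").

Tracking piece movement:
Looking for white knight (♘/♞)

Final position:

  a b c d e f g h
  ─────────────────
8│♜ ♞ ♝ ♛ ♚ ♝ · ♜│8
7│♟ ♟ ♟ ♟ ♟ ♟ ♟ ♟│7
6│· · · · · ♞ · ·│6
5│· · · · · · · ·│5
4│· · · · · · · ·│4
3│· · · · ♙ · · ·│3
2│♙ ♙ ♙ ♙ · ♙ ♙ ♙│2
1│♖ ♘ ♗ ♕ ♔ ♗ ♘ ♖│1
  ─────────────────
  a b c d e f g h


b1, g1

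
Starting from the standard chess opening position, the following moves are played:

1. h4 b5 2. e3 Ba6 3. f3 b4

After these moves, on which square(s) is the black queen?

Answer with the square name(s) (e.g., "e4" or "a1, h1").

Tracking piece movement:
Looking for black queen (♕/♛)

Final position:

  a b c d e f g h
  ─────────────────
8│♜ ♞ · ♛ ♚ ♝ ♞ ♜│8
7│♟ · ♟ ♟ ♟ ♟ ♟ ♟│7
6│♝ · · · · · · ·│6
5│· · · · · · · ·│5
4│· ♟ · · · · · ♙│4
3│· · · · ♙ ♙ · ·│3
2│♙ ♙ ♙ ♙ · · ♙ ·│2
1│♖ ♘ ♗ ♕ ♔ ♗ ♘ ♖│1
  ─────────────────
  a b c d e f g h


d8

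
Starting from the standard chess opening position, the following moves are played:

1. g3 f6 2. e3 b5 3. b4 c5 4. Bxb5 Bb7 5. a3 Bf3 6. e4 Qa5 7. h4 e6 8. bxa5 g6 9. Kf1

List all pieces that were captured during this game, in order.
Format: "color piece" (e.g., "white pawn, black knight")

Tracking captures:
  Bxb5: captured black pawn
  bxa5: captured black queen

black pawn, black queen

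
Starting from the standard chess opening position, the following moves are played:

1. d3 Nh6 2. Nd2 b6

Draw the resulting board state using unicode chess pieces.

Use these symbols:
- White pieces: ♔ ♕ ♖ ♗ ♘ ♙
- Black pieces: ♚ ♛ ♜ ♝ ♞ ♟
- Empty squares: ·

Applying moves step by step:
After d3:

♜ ♞ ♝ ♛ ♚ ♝ ♞ ♜
♟ ♟ ♟ ♟ ♟ ♟ ♟ ♟
· · · · · · · ·
· · · · · · · ·
· · · · · · · ·
· · · ♙ · · · ·
♙ ♙ ♙ · ♙ ♙ ♙ ♙
♖ ♘ ♗ ♕ ♔ ♗ ♘ ♖


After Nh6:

♜ ♞ ♝ ♛ ♚ ♝ · ♜
♟ ♟ ♟ ♟ ♟ ♟ ♟ ♟
· · · · · · · ♞
· · · · · · · ·
· · · · · · · ·
· · · ♙ · · · ·
♙ ♙ ♙ · ♙ ♙ ♙ ♙
♖ ♘ ♗ ♕ ♔ ♗ ♘ ♖


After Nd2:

♜ ♞ ♝ ♛ ♚ ♝ · ♜
♟ ♟ ♟ ♟ ♟ ♟ ♟ ♟
· · · · · · · ♞
· · · · · · · ·
· · · · · · · ·
· · · ♙ · · · ·
♙ ♙ ♙ ♘ ♙ ♙ ♙ ♙
♖ · ♗ ♕ ♔ ♗ ♘ ♖


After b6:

♜ ♞ ♝ ♛ ♚ ♝ · ♜
♟ · ♟ ♟ ♟ ♟ ♟ ♟
· ♟ · · · · · ♞
· · · · · · · ·
· · · · · · · ·
· · · ♙ · · · ·
♙ ♙ ♙ ♘ ♙ ♙ ♙ ♙
♖ · ♗ ♕ ♔ ♗ ♘ ♖



  a b c d e f g h
  ─────────────────
8│♜ ♞ ♝ ♛ ♚ ♝ · ♜│8
7│♟ · ♟ ♟ ♟ ♟ ♟ ♟│7
6│· ♟ · · · · · ♞│6
5│· · · · · · · ·│5
4│· · · · · · · ·│4
3│· · · ♙ · · · ·│3
2│♙ ♙ ♙ ♘ ♙ ♙ ♙ ♙│2
1│♖ · ♗ ♕ ♔ ♗ ♘ ♖│1
  ─────────────────
  a b c d e f g h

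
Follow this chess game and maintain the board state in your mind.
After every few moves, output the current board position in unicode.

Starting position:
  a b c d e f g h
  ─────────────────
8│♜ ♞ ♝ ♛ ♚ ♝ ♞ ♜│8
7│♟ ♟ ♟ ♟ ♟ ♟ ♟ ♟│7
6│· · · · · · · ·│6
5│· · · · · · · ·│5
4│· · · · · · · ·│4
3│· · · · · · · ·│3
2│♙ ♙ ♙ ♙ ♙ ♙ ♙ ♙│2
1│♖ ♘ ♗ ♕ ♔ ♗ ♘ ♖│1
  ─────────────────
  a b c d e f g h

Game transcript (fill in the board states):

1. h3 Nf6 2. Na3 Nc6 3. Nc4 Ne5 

  a b c d e f g h
  ─────────────────
8│♜ · ♝ ♛ ♚ ♝ · ♜│8
7│♟ ♟ ♟ ♟ ♟ ♟ ♟ ♟│7
6│· · · · · ♞ · ·│6
5│· · · · ♞ · · ·│5
4│· · ♘ · · · · ·│4
3│· · · · · · · ♙│3
2│♙ ♙ ♙ ♙ ♙ ♙ ♙ ·│2
1│♖ · ♗ ♕ ♔ ♗ ♘ ♖│1
  ─────────────────
  a b c d e f g h

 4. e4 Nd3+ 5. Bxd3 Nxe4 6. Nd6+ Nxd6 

  a b c d e f g h
  ─────────────────
8│♜ · ♝ ♛ ♚ ♝ · ♜│8
7│♟ ♟ ♟ ♟ ♟ ♟ ♟ ♟│7
6│· · · ♞ · · · ·│6
5│· · · · · · · ·│5
4│· · · · · · · ·│4
3│· · · ♗ · · · ♙│3
2│♙ ♙ ♙ ♙ · ♙ ♙ ·│2
1│♖ · ♗ ♕ ♔ · ♘ ♖│1
  ─────────────────
  a b c d e f g h

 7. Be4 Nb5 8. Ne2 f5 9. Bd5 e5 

  a b c d e f g h
  ─────────────────
8│♜ · ♝ ♛ ♚ ♝ · ♜│8
7│♟ ♟ ♟ ♟ · · ♟ ♟│7
6│· · · · · · · ·│6
5│· ♞ · ♗ ♟ ♟ · ·│5
4│· · · · · · · ·│4
3│· · · · · · · ♙│3
2│♙ ♙ ♙ ♙ ♘ ♙ ♙ ·│2
1│♖ · ♗ ♕ ♔ · · ♖│1
  ─────────────────
  a b c d e f g h

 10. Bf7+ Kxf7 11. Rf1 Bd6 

  a b c d e f g h
  ─────────────────
8│♜ · ♝ ♛ · · · ♜│8
7│♟ ♟ ♟ ♟ · ♚ ♟ ♟│7
6│· · · ♝ · · · ·│6
5│· ♞ · · ♟ ♟ · ·│5
4│· · · · · · · ·│4
3│· · · · · · · ♙│3
2│♙ ♙ ♙ ♙ ♘ ♙ ♙ ·│2
1│♖ · ♗ ♕ ♔ ♖ · ·│1
  ─────────────────
  a b c d e f g h


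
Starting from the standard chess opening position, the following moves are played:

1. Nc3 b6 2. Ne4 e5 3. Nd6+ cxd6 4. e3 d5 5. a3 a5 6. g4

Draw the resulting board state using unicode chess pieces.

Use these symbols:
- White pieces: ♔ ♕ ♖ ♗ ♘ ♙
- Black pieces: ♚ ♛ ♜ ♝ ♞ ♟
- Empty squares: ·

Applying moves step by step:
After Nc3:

♜ ♞ ♝ ♛ ♚ ♝ ♞ ♜
♟ ♟ ♟ ♟ ♟ ♟ ♟ ♟
· · · · · · · ·
· · · · · · · ·
· · · · · · · ·
· · ♘ · · · · ·
♙ ♙ ♙ ♙ ♙ ♙ ♙ ♙
♖ · ♗ ♕ ♔ ♗ ♘ ♖


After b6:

♜ ♞ ♝ ♛ ♚ ♝ ♞ ♜
♟ · ♟ ♟ ♟ ♟ ♟ ♟
· ♟ · · · · · ·
· · · · · · · ·
· · · · · · · ·
· · ♘ · · · · ·
♙ ♙ ♙ ♙ ♙ ♙ ♙ ♙
♖ · ♗ ♕ ♔ ♗ ♘ ♖


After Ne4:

♜ ♞ ♝ ♛ ♚ ♝ ♞ ♜
♟ · ♟ ♟ ♟ ♟ ♟ ♟
· ♟ · · · · · ·
· · · · · · · ·
· · · · ♘ · · ·
· · · · · · · ·
♙ ♙ ♙ ♙ ♙ ♙ ♙ ♙
♖ · ♗ ♕ ♔ ♗ ♘ ♖


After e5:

♜ ♞ ♝ ♛ ♚ ♝ ♞ ♜
♟ · ♟ ♟ · ♟ ♟ ♟
· ♟ · · · · · ·
· · · · ♟ · · ·
· · · · ♘ · · ·
· · · · · · · ·
♙ ♙ ♙ ♙ ♙ ♙ ♙ ♙
♖ · ♗ ♕ ♔ ♗ ♘ ♖


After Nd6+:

♜ ♞ ♝ ♛ ♚ ♝ ♞ ♜
♟ · ♟ ♟ · ♟ ♟ ♟
· ♟ · ♘ · · · ·
· · · · ♟ · · ·
· · · · · · · ·
· · · · · · · ·
♙ ♙ ♙ ♙ ♙ ♙ ♙ ♙
♖ · ♗ ♕ ♔ ♗ ♘ ♖


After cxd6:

♜ ♞ ♝ ♛ ♚ ♝ ♞ ♜
♟ · · ♟ · ♟ ♟ ♟
· ♟ · ♟ · · · ·
· · · · ♟ · · ·
· · · · · · · ·
· · · · · · · ·
♙ ♙ ♙ ♙ ♙ ♙ ♙ ♙
♖ · ♗ ♕ ♔ ♗ ♘ ♖


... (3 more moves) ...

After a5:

♜ ♞ ♝ ♛ ♚ ♝ ♞ ♜
· · · ♟ · ♟ ♟ ♟
· ♟ · · · · · ·
♟ · · ♟ ♟ · · ·
· · · · · · · ·
♙ · · · ♙ · · ·
· ♙ ♙ ♙ · ♙ ♙ ♙
♖ · ♗ ♕ ♔ ♗ ♘ ♖


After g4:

♜ ♞ ♝ ♛ ♚ ♝ ♞ ♜
· · · ♟ · ♟ ♟ ♟
· ♟ · · · · · ·
♟ · · ♟ ♟ · · ·
· · · · · · ♙ ·
♙ · · · ♙ · · ·
· ♙ ♙ ♙ · ♙ · ♙
♖ · ♗ ♕ ♔ ♗ ♘ ♖



  a b c d e f g h
  ─────────────────
8│♜ ♞ ♝ ♛ ♚ ♝ ♞ ♜│8
7│· · · ♟ · ♟ ♟ ♟│7
6│· ♟ · · · · · ·│6
5│♟ · · ♟ ♟ · · ·│5
4│· · · · · · ♙ ·│4
3│♙ · · · ♙ · · ·│3
2│· ♙ ♙ ♙ · ♙ · ♙│2
1│♖ · ♗ ♕ ♔ ♗ ♘ ♖│1
  ─────────────────
  a b c d e f g h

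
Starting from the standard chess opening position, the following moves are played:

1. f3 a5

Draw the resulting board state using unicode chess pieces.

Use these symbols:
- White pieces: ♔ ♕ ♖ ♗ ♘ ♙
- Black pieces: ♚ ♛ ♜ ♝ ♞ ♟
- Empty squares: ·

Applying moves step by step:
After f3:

♜ ♞ ♝ ♛ ♚ ♝ ♞ ♜
♟ ♟ ♟ ♟ ♟ ♟ ♟ ♟
· · · · · · · ·
· · · · · · · ·
· · · · · · · ·
· · · · · ♙ · ·
♙ ♙ ♙ ♙ ♙ · ♙ ♙
♖ ♘ ♗ ♕ ♔ ♗ ♘ ♖


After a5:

♜ ♞ ♝ ♛ ♚ ♝ ♞ ♜
· ♟ ♟ ♟ ♟ ♟ ♟ ♟
· · · · · · · ·
♟ · · · · · · ·
· · · · · · · ·
· · · · · ♙ · ·
♙ ♙ ♙ ♙ ♙ · ♙ ♙
♖ ♘ ♗ ♕ ♔ ♗ ♘ ♖



  a b c d e f g h
  ─────────────────
8│♜ ♞ ♝ ♛ ♚ ♝ ♞ ♜│8
7│· ♟ ♟ ♟ ♟ ♟ ♟ ♟│7
6│· · · · · · · ·│6
5│♟ · · · · · · ·│5
4│· · · · · · · ·│4
3│· · · · · ♙ · ·│3
2│♙ ♙ ♙ ♙ ♙ · ♙ ♙│2
1│♖ ♘ ♗ ♕ ♔ ♗ ♘ ♖│1
  ─────────────────
  a b c d e f g h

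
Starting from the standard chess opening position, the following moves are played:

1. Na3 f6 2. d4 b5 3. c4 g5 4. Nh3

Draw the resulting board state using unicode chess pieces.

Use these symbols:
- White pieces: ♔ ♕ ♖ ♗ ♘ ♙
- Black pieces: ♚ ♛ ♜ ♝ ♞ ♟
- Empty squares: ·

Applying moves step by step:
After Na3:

♜ ♞ ♝ ♛ ♚ ♝ ♞ ♜
♟ ♟ ♟ ♟ ♟ ♟ ♟ ♟
· · · · · · · ·
· · · · · · · ·
· · · · · · · ·
♘ · · · · · · ·
♙ ♙ ♙ ♙ ♙ ♙ ♙ ♙
♖ · ♗ ♕ ♔ ♗ ♘ ♖


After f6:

♜ ♞ ♝ ♛ ♚ ♝ ♞ ♜
♟ ♟ ♟ ♟ ♟ · ♟ ♟
· · · · · ♟ · ·
· · · · · · · ·
· · · · · · · ·
♘ · · · · · · ·
♙ ♙ ♙ ♙ ♙ ♙ ♙ ♙
♖ · ♗ ♕ ♔ ♗ ♘ ♖


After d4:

♜ ♞ ♝ ♛ ♚ ♝ ♞ ♜
♟ ♟ ♟ ♟ ♟ · ♟ ♟
· · · · · ♟ · ·
· · · · · · · ·
· · · ♙ · · · ·
♘ · · · · · · ·
♙ ♙ ♙ · ♙ ♙ ♙ ♙
♖ · ♗ ♕ ♔ ♗ ♘ ♖


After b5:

♜ ♞ ♝ ♛ ♚ ♝ ♞ ♜
♟ · ♟ ♟ ♟ · ♟ ♟
· · · · · ♟ · ·
· ♟ · · · · · ·
· · · ♙ · · · ·
♘ · · · · · · ·
♙ ♙ ♙ · ♙ ♙ ♙ ♙
♖ · ♗ ♕ ♔ ♗ ♘ ♖


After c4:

♜ ♞ ♝ ♛ ♚ ♝ ♞ ♜
♟ · ♟ ♟ ♟ · ♟ ♟
· · · · · ♟ · ·
· ♟ · · · · · ·
· · ♙ ♙ · · · ·
♘ · · · · · · ·
♙ ♙ · · ♙ ♙ ♙ ♙
♖ · ♗ ♕ ♔ ♗ ♘ ♖


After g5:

♜ ♞ ♝ ♛ ♚ ♝ ♞ ♜
♟ · ♟ ♟ ♟ · · ♟
· · · · · ♟ · ·
· ♟ · · · · ♟ ·
· · ♙ ♙ · · · ·
♘ · · · · · · ·
♙ ♙ · · ♙ ♙ ♙ ♙
♖ · ♗ ♕ ♔ ♗ ♘ ♖


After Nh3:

♜ ♞ ♝ ♛ ♚ ♝ ♞ ♜
♟ · ♟ ♟ ♟ · · ♟
· · · · · ♟ · ·
· ♟ · · · · ♟ ·
· · ♙ ♙ · · · ·
♘ · · · · · · ♘
♙ ♙ · · ♙ ♙ ♙ ♙
♖ · ♗ ♕ ♔ ♗ · ♖



  a b c d e f g h
  ─────────────────
8│♜ ♞ ♝ ♛ ♚ ♝ ♞ ♜│8
7│♟ · ♟ ♟ ♟ · · ♟│7
6│· · · · · ♟ · ·│6
5│· ♟ · · · · ♟ ·│5
4│· · ♙ ♙ · · · ·│4
3│♘ · · · · · · ♘│3
2│♙ ♙ · · ♙ ♙ ♙ ♙│2
1│♖ · ♗ ♕ ♔ ♗ · ♖│1
  ─────────────────
  a b c d e f g h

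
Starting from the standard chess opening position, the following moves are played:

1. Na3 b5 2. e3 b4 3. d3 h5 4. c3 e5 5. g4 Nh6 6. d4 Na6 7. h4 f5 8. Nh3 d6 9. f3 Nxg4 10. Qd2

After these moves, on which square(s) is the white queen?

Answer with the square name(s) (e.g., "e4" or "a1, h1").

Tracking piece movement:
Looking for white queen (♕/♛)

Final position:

  a b c d e f g h
  ─────────────────
8│♜ · ♝ ♛ ♚ ♝ · ♜│8
7│♟ · ♟ · · · ♟ ·│7
6│♞ · · ♟ · · · ·│6
5│· · · · ♟ ♟ · ♟│5
4│· ♟ · ♙ · · ♞ ♙│4
3│♘ · ♙ · ♙ ♙ · ♘│3
2│♙ ♙ · ♕ · · · ·│2
1│♖ · ♗ · ♔ ♗ · ♖│1
  ─────────────────
  a b c d e f g h


d2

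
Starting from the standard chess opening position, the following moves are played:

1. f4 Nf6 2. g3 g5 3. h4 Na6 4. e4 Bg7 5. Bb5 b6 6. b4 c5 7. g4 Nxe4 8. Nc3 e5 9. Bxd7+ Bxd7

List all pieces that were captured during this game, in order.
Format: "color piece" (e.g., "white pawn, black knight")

Tracking captures:
  Nxe4: captured white pawn
  Bxd7+: captured black pawn
  Bxd7: captured white bishop

white pawn, black pawn, white bishop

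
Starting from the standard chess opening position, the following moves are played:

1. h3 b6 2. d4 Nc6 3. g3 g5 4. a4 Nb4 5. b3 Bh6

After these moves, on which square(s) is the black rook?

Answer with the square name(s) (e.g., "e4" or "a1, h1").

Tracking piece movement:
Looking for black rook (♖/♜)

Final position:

  a b c d e f g h
  ─────────────────
8│♜ · ♝ ♛ ♚ · ♞ ♜│8
7│♟ · ♟ ♟ ♟ ♟ · ♟│7
6│· ♟ · · · · · ♝│6
5│· · · · · · ♟ ·│5
4│♙ ♞ · ♙ · · · ·│4
3│· ♙ · · · · ♙ ♙│3
2│· · ♙ · ♙ ♙ · ·│2
1│♖ ♘ ♗ ♕ ♔ ♗ ♘ ♖│1
  ─────────────────
  a b c d e f g h


a8, h8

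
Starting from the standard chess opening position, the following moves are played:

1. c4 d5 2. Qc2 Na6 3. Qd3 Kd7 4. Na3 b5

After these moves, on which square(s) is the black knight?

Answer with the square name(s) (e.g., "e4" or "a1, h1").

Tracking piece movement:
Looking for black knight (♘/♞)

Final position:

  a b c d e f g h
  ─────────────────
8│♜ · ♝ ♛ · ♝ ♞ ♜│8
7│♟ · ♟ ♚ ♟ ♟ ♟ ♟│7
6│♞ · · · · · · ·│6
5│· ♟ · ♟ · · · ·│5
4│· · ♙ · · · · ·│4
3│♘ · · ♕ · · · ·│3
2│♙ ♙ · ♙ ♙ ♙ ♙ ♙│2
1│♖ · ♗ · ♔ ♗ ♘ ♖│1
  ─────────────────
  a b c d e f g h


a6, g8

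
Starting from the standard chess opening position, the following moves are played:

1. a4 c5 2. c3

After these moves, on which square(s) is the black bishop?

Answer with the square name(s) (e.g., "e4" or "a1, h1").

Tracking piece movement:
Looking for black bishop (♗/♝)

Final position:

  a b c d e f g h
  ─────────────────
8│♜ ♞ ♝ ♛ ♚ ♝ ♞ ♜│8
7│♟ ♟ · ♟ ♟ ♟ ♟ ♟│7
6│· · · · · · · ·│6
5│· · ♟ · · · · ·│5
4│♙ · · · · · · ·│4
3│· · ♙ · · · · ·│3
2│· ♙ · ♙ ♙ ♙ ♙ ♙│2
1│♖ ♘ ♗ ♕ ♔ ♗ ♘ ♖│1
  ─────────────────
  a b c d e f g h


c8, f8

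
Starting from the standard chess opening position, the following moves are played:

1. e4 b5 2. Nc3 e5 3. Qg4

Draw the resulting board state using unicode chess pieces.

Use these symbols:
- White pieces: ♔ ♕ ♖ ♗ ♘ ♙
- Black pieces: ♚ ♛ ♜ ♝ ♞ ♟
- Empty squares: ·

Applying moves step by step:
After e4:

♜ ♞ ♝ ♛ ♚ ♝ ♞ ♜
♟ ♟ ♟ ♟ ♟ ♟ ♟ ♟
· · · · · · · ·
· · · · · · · ·
· · · · ♙ · · ·
· · · · · · · ·
♙ ♙ ♙ ♙ · ♙ ♙ ♙
♖ ♘ ♗ ♕ ♔ ♗ ♘ ♖


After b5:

♜ ♞ ♝ ♛ ♚ ♝ ♞ ♜
♟ · ♟ ♟ ♟ ♟ ♟ ♟
· · · · · · · ·
· ♟ · · · · · ·
· · · · ♙ · · ·
· · · · · · · ·
♙ ♙ ♙ ♙ · ♙ ♙ ♙
♖ ♘ ♗ ♕ ♔ ♗ ♘ ♖


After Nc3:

♜ ♞ ♝ ♛ ♚ ♝ ♞ ♜
♟ · ♟ ♟ ♟ ♟ ♟ ♟
· · · · · · · ·
· ♟ · · · · · ·
· · · · ♙ · · ·
· · ♘ · · · · ·
♙ ♙ ♙ ♙ · ♙ ♙ ♙
♖ · ♗ ♕ ♔ ♗ ♘ ♖


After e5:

♜ ♞ ♝ ♛ ♚ ♝ ♞ ♜
♟ · ♟ ♟ · ♟ ♟ ♟
· · · · · · · ·
· ♟ · · ♟ · · ·
· · · · ♙ · · ·
· · ♘ · · · · ·
♙ ♙ ♙ ♙ · ♙ ♙ ♙
♖ · ♗ ♕ ♔ ♗ ♘ ♖


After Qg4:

♜ ♞ ♝ ♛ ♚ ♝ ♞ ♜
♟ · ♟ ♟ · ♟ ♟ ♟
· · · · · · · ·
· ♟ · · ♟ · · ·
· · · · ♙ · ♕ ·
· · ♘ · · · · ·
♙ ♙ ♙ ♙ · ♙ ♙ ♙
♖ · ♗ · ♔ ♗ ♘ ♖



  a b c d e f g h
  ─────────────────
8│♜ ♞ ♝ ♛ ♚ ♝ ♞ ♜│8
7│♟ · ♟ ♟ · ♟ ♟ ♟│7
6│· · · · · · · ·│6
5│· ♟ · · ♟ · · ·│5
4│· · · · ♙ · ♕ ·│4
3│· · ♘ · · · · ·│3
2│♙ ♙ ♙ ♙ · ♙ ♙ ♙│2
1│♖ · ♗ · ♔ ♗ ♘ ♖│1
  ─────────────────
  a b c d e f g h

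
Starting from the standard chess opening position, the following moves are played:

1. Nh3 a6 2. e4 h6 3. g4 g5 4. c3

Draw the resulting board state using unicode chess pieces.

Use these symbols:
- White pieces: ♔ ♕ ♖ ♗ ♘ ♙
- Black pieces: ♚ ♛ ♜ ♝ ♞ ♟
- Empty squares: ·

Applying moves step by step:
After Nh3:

♜ ♞ ♝ ♛ ♚ ♝ ♞ ♜
♟ ♟ ♟ ♟ ♟ ♟ ♟ ♟
· · · · · · · ·
· · · · · · · ·
· · · · · · · ·
· · · · · · · ♘
♙ ♙ ♙ ♙ ♙ ♙ ♙ ♙
♖ ♘ ♗ ♕ ♔ ♗ · ♖


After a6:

♜ ♞ ♝ ♛ ♚ ♝ ♞ ♜
· ♟ ♟ ♟ ♟ ♟ ♟ ♟
♟ · · · · · · ·
· · · · · · · ·
· · · · · · · ·
· · · · · · · ♘
♙ ♙ ♙ ♙ ♙ ♙ ♙ ♙
♖ ♘ ♗ ♕ ♔ ♗ · ♖


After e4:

♜ ♞ ♝ ♛ ♚ ♝ ♞ ♜
· ♟ ♟ ♟ ♟ ♟ ♟ ♟
♟ · · · · · · ·
· · · · · · · ·
· · · · ♙ · · ·
· · · · · · · ♘
♙ ♙ ♙ ♙ · ♙ ♙ ♙
♖ ♘ ♗ ♕ ♔ ♗ · ♖


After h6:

♜ ♞ ♝ ♛ ♚ ♝ ♞ ♜
· ♟ ♟ ♟ ♟ ♟ ♟ ·
♟ · · · · · · ♟
· · · · · · · ·
· · · · ♙ · · ·
· · · · · · · ♘
♙ ♙ ♙ ♙ · ♙ ♙ ♙
♖ ♘ ♗ ♕ ♔ ♗ · ♖


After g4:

♜ ♞ ♝ ♛ ♚ ♝ ♞ ♜
· ♟ ♟ ♟ ♟ ♟ ♟ ·
♟ · · · · · · ♟
· · · · · · · ·
· · · · ♙ · ♙ ·
· · · · · · · ♘
♙ ♙ ♙ ♙ · ♙ · ♙
♖ ♘ ♗ ♕ ♔ ♗ · ♖


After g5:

♜ ♞ ♝ ♛ ♚ ♝ ♞ ♜
· ♟ ♟ ♟ ♟ ♟ · ·
♟ · · · · · · ♟
· · · · · · ♟ ·
· · · · ♙ · ♙ ·
· · · · · · · ♘
♙ ♙ ♙ ♙ · ♙ · ♙
♖ ♘ ♗ ♕ ♔ ♗ · ♖


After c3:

♜ ♞ ♝ ♛ ♚ ♝ ♞ ♜
· ♟ ♟ ♟ ♟ ♟ · ·
♟ · · · · · · ♟
· · · · · · ♟ ·
· · · · ♙ · ♙ ·
· · ♙ · · · · ♘
♙ ♙ · ♙ · ♙ · ♙
♖ ♘ ♗ ♕ ♔ ♗ · ♖



  a b c d e f g h
  ─────────────────
8│♜ ♞ ♝ ♛ ♚ ♝ ♞ ♜│8
7│· ♟ ♟ ♟ ♟ ♟ · ·│7
6│♟ · · · · · · ♟│6
5│· · · · · · ♟ ·│5
4│· · · · ♙ · ♙ ·│4
3│· · ♙ · · · · ♘│3
2│♙ ♙ · ♙ · ♙ · ♙│2
1│♖ ♘ ♗ ♕ ♔ ♗ · ♖│1
  ─────────────────
  a b c d e f g h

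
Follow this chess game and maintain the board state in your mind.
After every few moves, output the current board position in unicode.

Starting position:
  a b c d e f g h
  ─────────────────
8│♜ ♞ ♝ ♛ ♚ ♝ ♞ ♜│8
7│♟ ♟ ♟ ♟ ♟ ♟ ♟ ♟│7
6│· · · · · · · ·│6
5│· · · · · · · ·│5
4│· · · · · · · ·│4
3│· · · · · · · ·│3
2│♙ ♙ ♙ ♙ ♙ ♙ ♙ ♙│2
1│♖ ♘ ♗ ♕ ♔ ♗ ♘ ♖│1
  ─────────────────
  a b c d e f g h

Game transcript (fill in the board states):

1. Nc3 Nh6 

  a b c d e f g h
  ─────────────────
8│♜ ♞ ♝ ♛ ♚ ♝ · ♜│8
7│♟ ♟ ♟ ♟ ♟ ♟ ♟ ♟│7
6│· · · · · · · ♞│6
5│· · · · · · · ·│5
4│· · · · · · · ·│4
3│· · ♘ · · · · ·│3
2│♙ ♙ ♙ ♙ ♙ ♙ ♙ ♙│2
1│♖ · ♗ ♕ ♔ ♗ ♘ ♖│1
  ─────────────────
  a b c d e f g h

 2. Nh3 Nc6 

  a b c d e f g h
  ─────────────────
8│♜ · ♝ ♛ ♚ ♝ · ♜│8
7│♟ ♟ ♟ ♟ ♟ ♟ ♟ ♟│7
6│· · ♞ · · · · ♞│6
5│· · · · · · · ·│5
4│· · · · · · · ·│4
3│· · ♘ · · · · ♘│3
2│♙ ♙ ♙ ♙ ♙ ♙ ♙ ♙│2
1│♖ · ♗ ♕ ♔ ♗ · ♖│1
  ─────────────────
  a b c d e f g h

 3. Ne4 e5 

  a b c d e f g h
  ─────────────────
8│♜ · ♝ ♛ ♚ ♝ · ♜│8
7│♟ ♟ ♟ ♟ · ♟ ♟ ♟│7
6│· · ♞ · · · · ♞│6
5│· · · · ♟ · · ·│5
4│· · · · ♘ · · ·│4
3│· · · · · · · ♘│3
2│♙ ♙ ♙ ♙ ♙ ♙ ♙ ♙│2
1│♖ · ♗ ♕ ♔ ♗ · ♖│1
  ─────────────────
  a b c d e f g h

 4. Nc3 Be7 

  a b c d e f g h
  ─────────────────
8│♜ · ♝ ♛ ♚ · · ♜│8
7│♟ ♟ ♟ ♟ ♝ ♟ ♟ ♟│7
6│· · ♞ · · · · ♞│6
5│· · · · ♟ · · ·│5
4│· · · · · · · ·│4
3│· · ♘ · · · · ♘│3
2│♙ ♙ ♙ ♙ ♙ ♙ ♙ ♙│2
1│♖ · ♗ ♕ ♔ ♗ · ♖│1
  ─────────────────
  a b c d e f g h

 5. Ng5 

  a b c d e f g h
  ─────────────────
8│♜ · ♝ ♛ ♚ · · ♜│8
7│♟ ♟ ♟ ♟ ♝ ♟ ♟ ♟│7
6│· · ♞ · · · · ♞│6
5│· · · · ♟ · ♘ ·│5
4│· · · · · · · ·│4
3│· · ♘ · · · · ·│3
2│♙ ♙ ♙ ♙ ♙ ♙ ♙ ♙│2
1│♖ · ♗ ♕ ♔ ♗ · ♖│1
  ─────────────────
  a b c d e f g h
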